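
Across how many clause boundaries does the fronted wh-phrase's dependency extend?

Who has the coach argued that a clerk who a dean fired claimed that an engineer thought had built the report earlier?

3

"who" is extracted from the subject of "built".
Boundaries crossed, outermost first: [that], [that], [Ø] — 3 in total.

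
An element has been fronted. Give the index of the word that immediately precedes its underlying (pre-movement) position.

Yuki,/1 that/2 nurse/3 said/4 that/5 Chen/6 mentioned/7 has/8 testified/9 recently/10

The displaced element is "Yuki" (word 1).
It is linked across 2 clause boundaries (that → Ø).
It functions as the subject of "testified", so the gap sits immediately after word 7 ("mentioned").
Base order: That nurse said that Chen mentioned that Yuki has testified recently.

7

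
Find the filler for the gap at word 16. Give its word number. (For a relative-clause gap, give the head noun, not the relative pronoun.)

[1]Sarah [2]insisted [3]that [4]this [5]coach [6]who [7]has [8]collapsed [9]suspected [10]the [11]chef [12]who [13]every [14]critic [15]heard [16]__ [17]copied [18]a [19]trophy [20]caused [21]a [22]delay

11

The gap at 16 is the subject of "copied", inside a relative clause.
The relative pronoun is "who" (word 12); it is bound by the head noun immediately before it.
Its filler is the head noun "chef", at word 11.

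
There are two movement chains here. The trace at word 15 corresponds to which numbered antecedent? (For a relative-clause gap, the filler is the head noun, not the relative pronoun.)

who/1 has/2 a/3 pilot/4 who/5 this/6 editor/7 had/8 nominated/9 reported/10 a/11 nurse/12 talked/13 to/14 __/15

The marked gap is the object of the preposition "to" of "talked".
Its filler is the fronted wh-phrase "who", at word 1.
(The other dependency links word 4 to a gap after word 9.)

1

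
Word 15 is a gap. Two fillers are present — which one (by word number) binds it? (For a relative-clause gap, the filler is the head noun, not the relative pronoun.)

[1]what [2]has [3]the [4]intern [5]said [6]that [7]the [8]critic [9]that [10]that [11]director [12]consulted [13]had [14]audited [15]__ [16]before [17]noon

The marked gap is the direct object of "audited".
Its filler is the fronted wh-phrase "what", at word 1.
(The other dependency links word 8 to a gap after word 12.)

1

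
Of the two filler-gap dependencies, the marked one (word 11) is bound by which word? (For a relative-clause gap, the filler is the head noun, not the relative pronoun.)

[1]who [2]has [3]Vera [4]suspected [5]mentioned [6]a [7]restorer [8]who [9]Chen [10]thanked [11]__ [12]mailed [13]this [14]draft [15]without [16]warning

The marked gap is inside the relative clause, the direct object of "thanked".
Its filler is the head noun "restorer" (via "who"), at word 7.
(The other dependency links word 1 to a gap after word 4.)

7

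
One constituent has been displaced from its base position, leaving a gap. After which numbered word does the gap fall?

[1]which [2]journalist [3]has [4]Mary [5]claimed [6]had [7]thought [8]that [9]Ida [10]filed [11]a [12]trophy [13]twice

5

The displaced element is "which journalist" (word 2).
It is linked across 1 clause boundary (Ø).
It functions as the subject of "thought", so the gap sits immediately after word 5 ("claimed").
Base order: Mary has claimed that which journalist had thought that Ida filed a trophy twice.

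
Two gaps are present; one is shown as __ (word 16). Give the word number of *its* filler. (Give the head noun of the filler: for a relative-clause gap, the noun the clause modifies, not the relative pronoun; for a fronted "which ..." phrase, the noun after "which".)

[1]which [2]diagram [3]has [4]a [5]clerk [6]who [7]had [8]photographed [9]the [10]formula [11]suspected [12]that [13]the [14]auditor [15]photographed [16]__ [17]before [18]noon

2

The marked gap is the direct object of "photographed".
Its filler is the fronted wh-phrase "which diagram", at word 2.
(The other dependency links word 5 to a gap after word 6.)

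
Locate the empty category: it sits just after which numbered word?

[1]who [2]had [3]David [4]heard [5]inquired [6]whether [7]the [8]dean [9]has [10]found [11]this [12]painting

The displaced element is "who" (word 1).
It is linked across 1 clause boundary (Ø).
It functions as the subject of "inquired", so the gap sits immediately after word 4 ("heard").
Base order: David had heard that who inquired whether the dean has found this painting.

4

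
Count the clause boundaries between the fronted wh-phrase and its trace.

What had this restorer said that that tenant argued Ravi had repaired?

"what" is extracted from the object of "repaired".
Boundaries crossed, outermost first: [that], [Ø] — 2 in total.

2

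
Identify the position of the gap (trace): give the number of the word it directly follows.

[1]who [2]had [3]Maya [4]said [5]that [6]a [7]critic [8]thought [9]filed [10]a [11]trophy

The displaced element is "who" (word 1).
It is linked across 2 clause boundaries (that → Ø).
It functions as the subject of "filed", so the gap sits immediately after word 8 ("thought").
Base order: Maya had said that a critic thought who filed a trophy.

8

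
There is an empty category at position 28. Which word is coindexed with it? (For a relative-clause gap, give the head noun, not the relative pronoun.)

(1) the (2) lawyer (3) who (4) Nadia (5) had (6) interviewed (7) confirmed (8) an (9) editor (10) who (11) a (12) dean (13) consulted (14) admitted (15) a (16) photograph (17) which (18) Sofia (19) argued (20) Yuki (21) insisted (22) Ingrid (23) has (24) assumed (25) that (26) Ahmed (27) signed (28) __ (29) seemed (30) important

16

The gap at 28 is the object of "signed", inside a relative clause.
The relative pronoun is "which" (word 17); it is bound by the head noun immediately before it.
Its filler is the head noun "photograph", at word 16.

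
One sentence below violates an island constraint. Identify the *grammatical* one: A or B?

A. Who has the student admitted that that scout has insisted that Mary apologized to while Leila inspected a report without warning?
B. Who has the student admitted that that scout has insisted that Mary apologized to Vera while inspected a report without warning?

In B, the wh-phrase is extracted from inside an adjunct island (introduced by "while"), which blocks movement.
In A, the extraction path crosses only that-complement boundaries, which are transparent.
So A is grammatical.

A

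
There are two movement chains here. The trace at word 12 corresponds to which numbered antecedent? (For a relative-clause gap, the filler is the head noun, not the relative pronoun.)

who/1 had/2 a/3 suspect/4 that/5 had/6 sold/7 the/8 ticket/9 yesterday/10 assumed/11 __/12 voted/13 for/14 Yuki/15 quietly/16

1

The marked gap is the subject of "voted".
Its filler is the fronted wh-phrase "who", at word 1.
(The other dependency links word 4 to a gap after word 5.)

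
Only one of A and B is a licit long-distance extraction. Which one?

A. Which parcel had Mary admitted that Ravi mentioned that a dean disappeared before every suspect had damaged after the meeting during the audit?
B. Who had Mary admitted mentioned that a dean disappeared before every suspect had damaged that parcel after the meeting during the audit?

B

In A, the wh-phrase is extracted from inside an adjunct island (introduced by "before"), which blocks movement.
In B, the extraction path crosses only that-complement boundaries, which are transparent.
So B is grammatical.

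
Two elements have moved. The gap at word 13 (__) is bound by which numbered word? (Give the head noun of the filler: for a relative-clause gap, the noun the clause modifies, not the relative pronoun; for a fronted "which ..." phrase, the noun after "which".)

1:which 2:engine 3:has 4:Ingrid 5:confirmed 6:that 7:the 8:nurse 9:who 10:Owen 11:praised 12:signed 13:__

The marked gap is the direct object of "signed".
Its filler is the fronted wh-phrase "which engine", at word 2.
(The other dependency links word 8 to a gap after word 11.)

2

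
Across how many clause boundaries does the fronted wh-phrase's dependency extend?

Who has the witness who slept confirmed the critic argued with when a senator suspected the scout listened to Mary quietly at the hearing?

1

"who" is extracted from the PP object of "argued".
Boundaries crossed, outermost first: [Ø] — 1 in total.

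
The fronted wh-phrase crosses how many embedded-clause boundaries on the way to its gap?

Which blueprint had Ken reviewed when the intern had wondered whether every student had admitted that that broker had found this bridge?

0

"which blueprint" originates inside the matrix clause — no clause boundary is crossed.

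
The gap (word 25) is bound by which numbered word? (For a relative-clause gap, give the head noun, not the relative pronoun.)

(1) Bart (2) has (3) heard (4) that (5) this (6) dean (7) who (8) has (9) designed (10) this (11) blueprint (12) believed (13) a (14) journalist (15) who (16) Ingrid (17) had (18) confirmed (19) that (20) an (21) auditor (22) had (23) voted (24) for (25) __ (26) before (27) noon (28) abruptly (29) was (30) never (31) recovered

14

The gap at 25 is the prepositional object of "voted", inside a relative clause.
The relative pronoun is "who" (word 15); it is bound by the head noun immediately before it.
Its filler is the head noun "journalist", at word 14.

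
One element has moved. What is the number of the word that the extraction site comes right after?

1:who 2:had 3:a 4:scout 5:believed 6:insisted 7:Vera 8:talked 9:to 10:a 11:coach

5

The displaced element is "who" (word 1).
It is linked across 1 clause boundary (Ø).
It functions as the subject of "insisted", so the gap sits immediately after word 5 ("believed").
Base order: A scout had believed that who insisted Vera talked to a coach.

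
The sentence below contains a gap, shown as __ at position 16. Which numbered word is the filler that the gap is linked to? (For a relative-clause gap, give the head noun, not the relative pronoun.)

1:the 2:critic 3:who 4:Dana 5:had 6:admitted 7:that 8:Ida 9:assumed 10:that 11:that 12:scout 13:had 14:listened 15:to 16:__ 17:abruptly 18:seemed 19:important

The gap at 16 is the prepositional object of "listened", inside a relative clause.
The relative pronoun is "who" (word 3); it is bound by the head noun immediately before it.
Its filler is the head noun "critic", at word 2.

2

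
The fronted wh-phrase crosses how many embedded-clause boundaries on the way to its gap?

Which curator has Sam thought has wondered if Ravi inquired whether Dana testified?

"which curator" is extracted from the subject of "wondered".
Boundaries crossed, outermost first: [Ø] — 1 in total.

1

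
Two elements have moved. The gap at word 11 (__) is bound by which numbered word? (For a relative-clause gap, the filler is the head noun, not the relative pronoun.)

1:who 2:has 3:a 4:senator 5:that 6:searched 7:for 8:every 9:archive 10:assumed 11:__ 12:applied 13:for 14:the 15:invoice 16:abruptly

1

The marked gap is the subject of "applied".
Its filler is the fronted wh-phrase "who", at word 1.
(The other dependency links word 4 to a gap after word 5.)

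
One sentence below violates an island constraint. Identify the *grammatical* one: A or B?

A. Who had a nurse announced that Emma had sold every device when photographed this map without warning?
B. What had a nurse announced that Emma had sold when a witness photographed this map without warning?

B

In A, the wh-phrase is extracted from inside an adjunct island (introduced by "when"), which blocks movement.
In B, the extraction path crosses only that-complement boundaries, which are transparent.
So B is grammatical.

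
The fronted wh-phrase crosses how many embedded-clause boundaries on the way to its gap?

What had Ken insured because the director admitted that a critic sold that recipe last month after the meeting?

0

"what" originates inside the matrix clause — no clause boundary is crossed.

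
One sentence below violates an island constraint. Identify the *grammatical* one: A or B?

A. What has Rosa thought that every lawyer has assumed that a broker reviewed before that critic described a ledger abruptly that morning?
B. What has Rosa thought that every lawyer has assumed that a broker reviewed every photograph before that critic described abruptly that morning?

A

In B, the wh-phrase is extracted from inside an adjunct island (introduced by "before"), which blocks movement.
In A, the extraction path crosses only that-complement boundaries, which are transparent.
So A is grammatical.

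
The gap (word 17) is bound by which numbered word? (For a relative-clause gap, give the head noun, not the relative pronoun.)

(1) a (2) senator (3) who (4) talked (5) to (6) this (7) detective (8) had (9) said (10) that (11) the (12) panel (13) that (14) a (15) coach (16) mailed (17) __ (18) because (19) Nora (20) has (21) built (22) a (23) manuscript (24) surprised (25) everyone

12

The gap at 17 is the object of "mailed", inside a relative clause.
The relative pronoun is "that" (word 13); it is bound by the head noun immediately before it.
Its filler is the head noun "panel", at word 12.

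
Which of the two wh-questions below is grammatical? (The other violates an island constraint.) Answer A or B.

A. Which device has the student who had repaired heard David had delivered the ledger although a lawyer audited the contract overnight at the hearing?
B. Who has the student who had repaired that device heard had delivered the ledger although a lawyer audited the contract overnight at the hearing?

In A, the wh-phrase is extracted from inside a complex-NP island (relative clause) (introduced by "who"), which blocks movement.
In B, the extraction path crosses only that-complement boundaries, which are transparent.
So B is grammatical.

B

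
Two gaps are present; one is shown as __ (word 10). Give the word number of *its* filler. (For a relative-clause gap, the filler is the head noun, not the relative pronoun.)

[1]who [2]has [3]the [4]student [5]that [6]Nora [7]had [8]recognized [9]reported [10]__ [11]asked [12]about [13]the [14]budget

1

The marked gap is the subject of "asked".
Its filler is the fronted wh-phrase "who", at word 1.
(The other dependency links word 4 to a gap after word 8.)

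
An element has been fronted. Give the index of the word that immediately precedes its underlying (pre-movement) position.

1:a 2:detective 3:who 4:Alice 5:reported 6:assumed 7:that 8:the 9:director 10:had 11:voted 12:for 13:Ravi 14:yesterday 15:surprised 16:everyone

5

The displaced element is "a detective" (word 2).
It is linked across 1 clause boundary (Ø).
It functions as the subject of "assumed", so the gap sits immediately after word 5 ("reported").
Base order: Alice reported that a detective assumed that the director had voted for Ravi yesterday.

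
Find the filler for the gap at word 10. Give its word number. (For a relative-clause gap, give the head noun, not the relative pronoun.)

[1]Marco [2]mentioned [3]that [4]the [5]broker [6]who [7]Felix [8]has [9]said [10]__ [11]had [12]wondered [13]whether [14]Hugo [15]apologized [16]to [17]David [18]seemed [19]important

The gap at 10 is the subject of "wondered", inside a relative clause.
The relative pronoun is "who" (word 6); it is bound by the head noun immediately before it.
Its filler is the head noun "broker", at word 5.

5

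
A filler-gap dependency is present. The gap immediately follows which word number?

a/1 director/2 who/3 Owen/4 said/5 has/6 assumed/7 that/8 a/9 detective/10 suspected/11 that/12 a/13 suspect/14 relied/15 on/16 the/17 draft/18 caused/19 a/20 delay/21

5

The displaced element is "a director" (word 2).
It is linked across 1 clause boundary (Ø).
It functions as the subject of "assumed", so the gap sits immediately after word 5 ("said").
Base order: Owen said that a director has assumed that a detective suspected that a suspect relied on the draft.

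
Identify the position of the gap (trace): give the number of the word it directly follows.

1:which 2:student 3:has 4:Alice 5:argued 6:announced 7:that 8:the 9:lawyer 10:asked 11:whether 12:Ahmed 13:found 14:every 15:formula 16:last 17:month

The displaced element is "which student" (word 2).
It is linked across 1 clause boundary (Ø).
It functions as the subject of "announced", so the gap sits immediately after word 5 ("argued").
Base order: Alice has argued that which student announced that the lawyer asked whether Ahmed found every formula last month.

5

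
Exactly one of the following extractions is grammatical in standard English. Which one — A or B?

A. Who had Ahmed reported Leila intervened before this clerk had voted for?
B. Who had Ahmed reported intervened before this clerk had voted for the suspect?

In A, the wh-phrase is extracted from inside an adjunct island (introduced by "before"), which blocks movement.
In B, the extraction path crosses only that-complement boundaries, which are transparent.
So B is grammatical.

B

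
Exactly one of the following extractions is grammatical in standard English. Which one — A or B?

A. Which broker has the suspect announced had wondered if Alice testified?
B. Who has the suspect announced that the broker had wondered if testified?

A

In B, the wh-phrase is extracted from inside a wh-island (introduced by "if"), which blocks movement.
In A, the extraction path crosses only that-complement boundaries, which are transparent.
So A is grammatical.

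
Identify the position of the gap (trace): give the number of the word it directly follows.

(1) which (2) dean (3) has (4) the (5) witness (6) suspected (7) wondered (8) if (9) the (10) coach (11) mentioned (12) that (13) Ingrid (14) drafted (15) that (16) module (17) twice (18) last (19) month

The displaced element is "which dean" (word 2).
It is linked across 1 clause boundary (Ø).
It functions as the subject of "wondered", so the gap sits immediately after word 6 ("suspected").
Base order: The witness has suspected which dean wondered if the coach mentioned that Ingrid drafted that module twice last month.

6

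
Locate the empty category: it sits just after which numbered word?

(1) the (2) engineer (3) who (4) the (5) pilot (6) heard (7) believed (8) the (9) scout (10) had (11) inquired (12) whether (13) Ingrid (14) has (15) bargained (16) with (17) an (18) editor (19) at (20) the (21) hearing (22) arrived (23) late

6

The displaced element is "the engineer" (word 2).
It is linked across 1 clause boundary (Ø).
It functions as the subject of "believed", so the gap sits immediately after word 6 ("heard").
Base order: The pilot heard the engineer believed the scout had inquired whether Ingrid has bargained with an editor at the hearing.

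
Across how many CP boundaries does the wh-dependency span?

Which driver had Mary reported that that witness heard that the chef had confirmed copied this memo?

3

"which driver" is extracted from the subject of "copied".
Boundaries crossed, outermost first: [that], [that], [Ø] — 3 in total.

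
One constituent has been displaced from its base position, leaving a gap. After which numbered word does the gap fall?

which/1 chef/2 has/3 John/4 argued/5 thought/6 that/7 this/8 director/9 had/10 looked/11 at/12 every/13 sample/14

5

The displaced element is "which chef" (word 2).
It is linked across 1 clause boundary (Ø).
It functions as the subject of "thought", so the gap sits immediately after word 5 ("argued").
Base order: John has argued that which chef thought that this director had looked at every sample.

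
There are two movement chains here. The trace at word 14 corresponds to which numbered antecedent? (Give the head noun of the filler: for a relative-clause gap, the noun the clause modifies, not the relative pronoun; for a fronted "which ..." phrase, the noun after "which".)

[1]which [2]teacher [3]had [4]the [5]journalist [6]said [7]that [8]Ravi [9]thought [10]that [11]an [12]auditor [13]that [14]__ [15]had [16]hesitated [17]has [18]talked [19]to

The marked gap is inside the relative clause, the subject of "hesitated".
Its filler is the head noun "auditor" (via "that"), at word 12.
(The other dependency links word 2 to a gap after word 19.)

12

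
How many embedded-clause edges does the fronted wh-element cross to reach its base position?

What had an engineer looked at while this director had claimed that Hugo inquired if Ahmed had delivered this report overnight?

0

"what" originates inside the matrix clause — no clause boundary is crossed.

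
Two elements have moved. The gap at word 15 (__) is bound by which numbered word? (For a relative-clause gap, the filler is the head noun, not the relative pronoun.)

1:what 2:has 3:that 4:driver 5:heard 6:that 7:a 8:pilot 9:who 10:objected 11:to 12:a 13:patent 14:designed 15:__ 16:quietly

1

The marked gap is the direct object of "designed".
Its filler is the fronted wh-phrase "what", at word 1.
(The other dependency links word 8 to a gap after word 9.)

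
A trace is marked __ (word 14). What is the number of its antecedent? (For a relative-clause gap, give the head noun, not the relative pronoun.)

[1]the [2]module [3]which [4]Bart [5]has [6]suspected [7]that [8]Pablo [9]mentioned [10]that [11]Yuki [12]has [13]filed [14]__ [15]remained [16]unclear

The gap at 14 is the object of "filed", inside a relative clause.
The relative pronoun is "which" (word 3); it is bound by the head noun immediately before it.
Its filler is the head noun "module", at word 2.

2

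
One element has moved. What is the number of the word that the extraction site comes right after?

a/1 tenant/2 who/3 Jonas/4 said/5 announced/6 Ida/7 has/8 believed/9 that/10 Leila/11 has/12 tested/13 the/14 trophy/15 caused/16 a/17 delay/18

The displaced element is "a tenant" (word 2).
It is linked across 1 clause boundary (Ø).
It functions as the subject of "announced", so the gap sits immediately after word 5 ("said").
Base order: Jonas said that a tenant announced Ida has believed that Leila has tested the trophy.

5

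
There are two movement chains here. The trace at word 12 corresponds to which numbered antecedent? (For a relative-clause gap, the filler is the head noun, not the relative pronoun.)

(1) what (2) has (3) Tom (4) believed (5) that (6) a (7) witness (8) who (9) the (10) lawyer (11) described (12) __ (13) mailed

The marked gap is inside the relative clause, the direct object of "described".
Its filler is the head noun "witness" (via "who"), at word 7.
(The other dependency links word 1 to a gap after word 13.)

7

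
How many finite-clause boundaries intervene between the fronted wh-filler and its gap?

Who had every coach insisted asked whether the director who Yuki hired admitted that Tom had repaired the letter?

"who" is extracted from the subject of "asked".
Boundaries crossed, outermost first: [Ø] — 1 in total.

1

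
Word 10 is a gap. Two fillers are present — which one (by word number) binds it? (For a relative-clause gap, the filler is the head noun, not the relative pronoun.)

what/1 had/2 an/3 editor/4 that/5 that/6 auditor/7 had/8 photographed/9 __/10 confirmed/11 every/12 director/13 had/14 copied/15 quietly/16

The marked gap is inside the relative clause, the direct object of "photographed".
Its filler is the head noun "editor" (via "that"), at word 4.
(The other dependency links word 1 to a gap after word 15.)

4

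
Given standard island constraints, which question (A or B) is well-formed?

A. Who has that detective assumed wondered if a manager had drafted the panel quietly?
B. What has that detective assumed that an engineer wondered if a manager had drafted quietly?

In B, the wh-phrase is extracted from inside a wh-island (introduced by "if"), which blocks movement.
In A, the extraction path crosses only that-complement boundaries, which are transparent.
So A is grammatical.

A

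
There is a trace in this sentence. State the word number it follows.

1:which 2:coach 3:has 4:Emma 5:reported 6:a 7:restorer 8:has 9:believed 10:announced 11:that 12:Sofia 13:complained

The displaced element is "which coach" (word 2).
It is linked across 2 clause boundaries (Ø → Ø).
It functions as the subject of "announced", so the gap sits immediately after word 9 ("believed").
Base order: Emma has reported a restorer has believed which coach announced that Sofia complained.

9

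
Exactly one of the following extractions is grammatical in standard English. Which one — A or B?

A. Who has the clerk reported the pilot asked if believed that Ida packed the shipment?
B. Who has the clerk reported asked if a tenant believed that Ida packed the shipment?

B

In A, the wh-phrase is extracted from inside a wh-island (introduced by "if"), which blocks movement.
In B, the extraction path crosses only that-complement boundaries, which are transparent.
So B is grammatical.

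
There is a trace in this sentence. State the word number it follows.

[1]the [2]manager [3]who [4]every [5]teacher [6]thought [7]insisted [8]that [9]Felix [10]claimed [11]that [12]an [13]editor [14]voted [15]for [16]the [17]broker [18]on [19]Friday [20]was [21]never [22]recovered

6

The displaced element is "the manager" (word 2).
It is linked across 1 clause boundary (Ø).
It functions as the subject of "insisted", so the gap sits immediately after word 6 ("thought").
Base order: Every teacher thought the manager insisted that Felix claimed that an editor voted for the broker on Friday.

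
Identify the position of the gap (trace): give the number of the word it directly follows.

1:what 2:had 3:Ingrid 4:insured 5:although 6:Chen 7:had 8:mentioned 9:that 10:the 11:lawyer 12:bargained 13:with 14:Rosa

4

The displaced element is "what" (word 1).
It functions as the direct object of "insured", so the gap sits immediately after word 4 ("insured").
Base order: Ingrid had insured what although Chen had mentioned that the lawyer bargained with Rosa.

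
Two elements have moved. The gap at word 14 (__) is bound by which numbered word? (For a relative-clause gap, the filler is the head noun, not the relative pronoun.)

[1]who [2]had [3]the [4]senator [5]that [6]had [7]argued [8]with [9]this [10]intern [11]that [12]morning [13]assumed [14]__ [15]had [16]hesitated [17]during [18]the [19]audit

1

The marked gap is the subject of "hesitated".
Its filler is the fronted wh-phrase "who", at word 1.
(The other dependency links word 4 to a gap after word 5.)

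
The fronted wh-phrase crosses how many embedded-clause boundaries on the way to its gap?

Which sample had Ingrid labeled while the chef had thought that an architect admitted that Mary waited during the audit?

0

"which sample" originates inside the matrix clause — no clause boundary is crossed.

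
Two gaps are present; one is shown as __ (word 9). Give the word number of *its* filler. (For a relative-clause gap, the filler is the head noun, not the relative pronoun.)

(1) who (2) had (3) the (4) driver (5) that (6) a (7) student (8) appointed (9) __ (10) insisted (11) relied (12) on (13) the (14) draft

4

The marked gap is inside the relative clause, the direct object of "appointed".
Its filler is the head noun "driver" (via "that"), at word 4.
(The other dependency links word 1 to a gap after word 10.)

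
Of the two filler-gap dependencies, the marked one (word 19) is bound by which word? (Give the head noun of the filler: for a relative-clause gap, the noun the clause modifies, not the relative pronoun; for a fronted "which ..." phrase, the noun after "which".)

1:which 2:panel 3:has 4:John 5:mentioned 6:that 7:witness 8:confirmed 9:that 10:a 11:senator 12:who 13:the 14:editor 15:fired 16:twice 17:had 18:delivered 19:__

2

The marked gap is the direct object of "delivered".
Its filler is the fronted wh-phrase "which panel", at word 2.
(The other dependency links word 11 to a gap after word 15.)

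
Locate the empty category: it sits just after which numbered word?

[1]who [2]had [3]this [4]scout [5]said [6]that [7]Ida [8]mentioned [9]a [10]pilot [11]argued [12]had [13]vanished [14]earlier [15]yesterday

The displaced element is "who" (word 1).
It is linked across 3 clause boundaries (that → Ø → Ø).
It functions as the subject of "vanished", so the gap sits immediately after word 11 ("argued").
Base order: This scout had said that Ida mentioned a pilot argued that who had vanished earlier yesterday.

11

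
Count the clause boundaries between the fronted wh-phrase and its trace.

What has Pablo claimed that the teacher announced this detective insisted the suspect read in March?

3

"what" is extracted from the object of "read".
Boundaries crossed, outermost first: [that], [Ø], [Ø] — 3 in total.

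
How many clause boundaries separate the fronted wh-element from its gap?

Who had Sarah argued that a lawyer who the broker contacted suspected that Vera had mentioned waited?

3

"who" is extracted from the subject of "waited".
Boundaries crossed, outermost first: [that], [that], [Ø] — 3 in total.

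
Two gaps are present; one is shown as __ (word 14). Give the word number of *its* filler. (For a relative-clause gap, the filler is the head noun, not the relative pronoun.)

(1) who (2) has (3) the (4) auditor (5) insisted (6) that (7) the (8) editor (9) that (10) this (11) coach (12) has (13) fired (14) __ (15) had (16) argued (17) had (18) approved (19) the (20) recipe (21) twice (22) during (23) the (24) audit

The marked gap is inside the relative clause, the direct object of "fired".
Its filler is the head noun "editor" (via "that"), at word 8.
(The other dependency links word 1 to a gap after word 16.)

8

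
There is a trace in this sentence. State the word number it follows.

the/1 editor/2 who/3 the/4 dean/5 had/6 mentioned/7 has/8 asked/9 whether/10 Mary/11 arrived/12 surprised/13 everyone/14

The displaced element is "the editor" (word 2).
It is linked across 1 clause boundary (Ø).
It functions as the subject of "asked", so the gap sits immediately after word 7 ("mentioned").
Base order: The dean had mentioned that the editor has asked whether Mary arrived.

7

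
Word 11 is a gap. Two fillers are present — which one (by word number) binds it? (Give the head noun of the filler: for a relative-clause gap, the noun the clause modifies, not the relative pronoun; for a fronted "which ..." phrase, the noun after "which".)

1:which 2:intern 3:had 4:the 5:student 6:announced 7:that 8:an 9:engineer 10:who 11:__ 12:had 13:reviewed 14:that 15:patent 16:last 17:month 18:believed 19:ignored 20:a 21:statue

The marked gap is inside the relative clause, the subject of "reviewed".
Its filler is the head noun "engineer" (via "who"), at word 9.
(The other dependency links word 2 to a gap after word 18.)

9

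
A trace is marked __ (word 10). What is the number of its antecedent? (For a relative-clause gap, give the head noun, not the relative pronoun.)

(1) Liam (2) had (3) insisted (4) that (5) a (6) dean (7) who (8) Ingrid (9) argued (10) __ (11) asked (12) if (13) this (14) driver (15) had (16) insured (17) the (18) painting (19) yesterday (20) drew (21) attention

6

The gap at 10 is the subject of "asked", inside a relative clause.
The relative pronoun is "who" (word 7); it is bound by the head noun immediately before it.
Its filler is the head noun "dean", at word 6.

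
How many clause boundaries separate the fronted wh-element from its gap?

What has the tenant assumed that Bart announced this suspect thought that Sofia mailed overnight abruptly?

3

"what" is extracted from the object of "mailed".
Boundaries crossed, outermost first: [that], [Ø], [that] — 3 in total.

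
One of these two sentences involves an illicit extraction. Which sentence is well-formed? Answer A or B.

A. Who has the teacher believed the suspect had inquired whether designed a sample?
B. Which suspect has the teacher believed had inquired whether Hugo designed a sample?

In A, the wh-phrase is extracted from inside a wh-island (introduced by "whether"), which blocks movement.
In B, the extraction path crosses only that-complement boundaries, which are transparent.
So B is grammatical.

B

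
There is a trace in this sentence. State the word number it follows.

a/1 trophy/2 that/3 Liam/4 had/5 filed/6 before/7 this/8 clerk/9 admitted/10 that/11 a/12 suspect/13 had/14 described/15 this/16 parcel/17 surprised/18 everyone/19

6

The displaced element is "a trophy" (word 2).
It functions as the direct object of "filed", so the gap sits immediately after word 6 ("filed").
Base order: Liam had filed a trophy before this clerk admitted that a suspect had described this parcel.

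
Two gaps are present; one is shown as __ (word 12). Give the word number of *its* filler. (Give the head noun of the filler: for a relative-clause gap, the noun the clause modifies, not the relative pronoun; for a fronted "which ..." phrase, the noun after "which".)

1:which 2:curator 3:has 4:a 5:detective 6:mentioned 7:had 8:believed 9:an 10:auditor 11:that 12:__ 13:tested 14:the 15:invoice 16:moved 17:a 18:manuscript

10

The marked gap is inside the relative clause, the subject of "tested".
Its filler is the head noun "auditor" (via "that"), at word 10.
(The other dependency links word 2 to a gap after word 6.)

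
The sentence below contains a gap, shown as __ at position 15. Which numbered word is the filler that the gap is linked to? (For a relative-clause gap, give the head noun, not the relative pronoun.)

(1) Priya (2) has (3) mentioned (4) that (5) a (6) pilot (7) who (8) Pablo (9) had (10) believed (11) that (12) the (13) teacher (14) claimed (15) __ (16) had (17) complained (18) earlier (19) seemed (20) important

The gap at 15 is the subject of "complained", inside a relative clause.
The relative pronoun is "who" (word 7); it is bound by the head noun immediately before it.
Its filler is the head noun "pilot", at word 6.

6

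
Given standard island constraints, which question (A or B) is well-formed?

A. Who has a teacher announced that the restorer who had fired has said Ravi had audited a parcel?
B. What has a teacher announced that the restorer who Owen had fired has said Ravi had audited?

In A, the wh-phrase is extracted from inside a complex-NP island (relative clause) (introduced by "who"), which blocks movement.
In B, the extraction path crosses only that-complement boundaries, which are transparent.
So B is grammatical.

B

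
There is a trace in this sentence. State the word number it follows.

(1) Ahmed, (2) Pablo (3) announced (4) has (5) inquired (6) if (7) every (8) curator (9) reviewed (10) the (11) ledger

3

The displaced element is "Ahmed" (word 1).
It is linked across 1 clause boundary (Ø).
It functions as the subject of "inquired", so the gap sits immediately after word 3 ("announced").
Base order: Pablo announced Ahmed has inquired if every curator reviewed the ledger.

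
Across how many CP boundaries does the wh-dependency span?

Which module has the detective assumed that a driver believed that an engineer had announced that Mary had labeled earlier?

"which module" is extracted from the object of "labeled".
Boundaries crossed, outermost first: [that], [that], [that] — 3 in total.

3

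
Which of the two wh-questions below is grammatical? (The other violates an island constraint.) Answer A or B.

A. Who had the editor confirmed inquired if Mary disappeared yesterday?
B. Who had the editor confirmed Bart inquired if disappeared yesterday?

A

In B, the wh-phrase is extracted from inside a wh-island (introduced by "if"), which blocks movement.
In A, the extraction path crosses only that-complement boundaries, which are transparent.
So A is grammatical.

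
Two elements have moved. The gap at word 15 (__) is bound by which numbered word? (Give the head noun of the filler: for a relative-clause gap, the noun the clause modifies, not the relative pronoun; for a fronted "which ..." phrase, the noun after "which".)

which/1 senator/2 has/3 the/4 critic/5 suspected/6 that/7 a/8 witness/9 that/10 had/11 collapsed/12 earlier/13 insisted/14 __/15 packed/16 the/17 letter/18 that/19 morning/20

2

The marked gap is the subject of "packed".
Its filler is the fronted wh-phrase "which senator", at word 2.
(The other dependency links word 9 to a gap after word 10.)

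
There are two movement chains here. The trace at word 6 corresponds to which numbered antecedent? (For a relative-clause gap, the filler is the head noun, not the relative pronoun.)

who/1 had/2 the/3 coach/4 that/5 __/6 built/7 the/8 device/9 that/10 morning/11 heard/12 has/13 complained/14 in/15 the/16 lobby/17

The marked gap is inside the relative clause, the subject of "built".
Its filler is the head noun "coach" (via "that"), at word 4.
(The other dependency links word 1 to a gap after word 12.)

4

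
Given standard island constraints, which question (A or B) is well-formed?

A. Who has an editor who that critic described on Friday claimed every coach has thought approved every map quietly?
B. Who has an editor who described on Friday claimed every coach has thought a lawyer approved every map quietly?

In B, the wh-phrase is extracted from inside a complex-NP island (relative clause) (introduced by "who"), which blocks movement.
In A, the extraction path crosses only that-complement boundaries, which are transparent.
So A is grammatical.

A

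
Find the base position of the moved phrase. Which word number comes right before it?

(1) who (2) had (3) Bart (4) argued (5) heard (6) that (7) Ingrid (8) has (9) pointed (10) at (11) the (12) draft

4

The displaced element is "who" (word 1).
It is linked across 1 clause boundary (Ø).
It functions as the subject of "heard", so the gap sits immediately after word 4 ("argued").
Base order: Bart had argued who heard that Ingrid has pointed at the draft.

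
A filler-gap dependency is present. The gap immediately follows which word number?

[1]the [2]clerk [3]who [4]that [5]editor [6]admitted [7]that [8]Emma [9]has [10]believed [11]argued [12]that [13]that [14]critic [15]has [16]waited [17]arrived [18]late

10

The displaced element is "the clerk" (word 2).
It is linked across 2 clause boundaries (that → Ø).
It functions as the subject of "argued", so the gap sits immediately after word 10 ("believed").
Base order: That editor admitted that Emma has believed that the clerk argued that that critic has waited.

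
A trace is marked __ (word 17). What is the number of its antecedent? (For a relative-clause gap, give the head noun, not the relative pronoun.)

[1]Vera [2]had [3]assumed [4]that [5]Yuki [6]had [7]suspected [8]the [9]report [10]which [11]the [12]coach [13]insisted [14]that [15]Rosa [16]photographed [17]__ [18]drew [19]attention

The gap at 17 is the object of "photographed", inside a relative clause.
The relative pronoun is "which" (word 10); it is bound by the head noun immediately before it.
Its filler is the head noun "report", at word 9.

9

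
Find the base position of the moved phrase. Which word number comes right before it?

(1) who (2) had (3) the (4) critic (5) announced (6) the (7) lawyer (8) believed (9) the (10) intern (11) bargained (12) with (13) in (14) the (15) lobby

The displaced element is "who" (word 1).
It is linked across 2 clause boundaries (Ø → Ø).
It functions as the object of the preposition "with" of "bargained", so the gap sits immediately after word 12 ("with").
Base order: The critic had announced the lawyer believed the intern bargained with who in the lobby.

12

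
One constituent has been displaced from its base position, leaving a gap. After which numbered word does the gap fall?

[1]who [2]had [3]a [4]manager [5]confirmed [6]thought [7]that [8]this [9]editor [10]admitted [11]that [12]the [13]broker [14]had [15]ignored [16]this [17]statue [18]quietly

5

The displaced element is "who" (word 1).
It is linked across 1 clause boundary (Ø).
It functions as the subject of "thought", so the gap sits immediately after word 5 ("confirmed").
Base order: A manager had confirmed who thought that this editor admitted that the broker had ignored this statue quietly.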